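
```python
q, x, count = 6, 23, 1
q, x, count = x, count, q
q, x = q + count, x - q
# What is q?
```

Answer: 29

Derivation:
Trace (tracking q):
q, x, count = (6, 23, 1)  # -> q = 6, x = 23, count = 1
q, x, count = (x, count, q)  # -> q = 23, x = 1, count = 6
q, x = (q + count, x - q)  # -> q = 29, x = -22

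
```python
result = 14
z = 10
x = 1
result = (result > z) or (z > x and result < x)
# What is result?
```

Answer: True

Derivation:
Trace (tracking result):
result = 14  # -> result = 14
z = 10  # -> z = 10
x = 1  # -> x = 1
result = result > z or (z > x and result < x)  # -> result = True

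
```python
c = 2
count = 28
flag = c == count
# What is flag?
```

Trace (tracking flag):
c = 2  # -> c = 2
count = 28  # -> count = 28
flag = c == count  # -> flag = False

Answer: False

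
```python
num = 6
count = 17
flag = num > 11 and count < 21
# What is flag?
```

Trace (tracking flag):
num = 6  # -> num = 6
count = 17  # -> count = 17
flag = num > 11 and count < 21  # -> flag = False

Answer: False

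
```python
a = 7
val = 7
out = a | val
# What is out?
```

Trace (tracking out):
a = 7  # -> a = 7
val = 7  # -> val = 7
out = a | val  # -> out = 7

Answer: 7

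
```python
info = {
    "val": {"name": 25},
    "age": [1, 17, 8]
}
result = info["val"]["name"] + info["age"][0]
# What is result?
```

Answer: 26

Derivation:
Trace (tracking result):
info = {'val': {'name': 25}, 'age': [1, 17, 8]}  # -> info = {'val': {'name': 25}, 'age': [1, 17, 8]}
result = info['val']['name'] + info['age'][0]  # -> result = 26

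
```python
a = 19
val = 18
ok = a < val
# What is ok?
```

Trace (tracking ok):
a = 19  # -> a = 19
val = 18  # -> val = 18
ok = a < val  # -> ok = False

Answer: False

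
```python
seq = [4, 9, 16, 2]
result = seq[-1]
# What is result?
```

Trace (tracking result):
seq = [4, 9, 16, 2]  # -> seq = [4, 9, 16, 2]
result = seq[-1]  # -> result = 2

Answer: 2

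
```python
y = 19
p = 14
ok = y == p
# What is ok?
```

Answer: False

Derivation:
Trace (tracking ok):
y = 19  # -> y = 19
p = 14  # -> p = 14
ok = y == p  # -> ok = False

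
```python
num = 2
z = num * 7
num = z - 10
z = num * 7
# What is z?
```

Trace (tracking z):
num = 2  # -> num = 2
z = num * 7  # -> z = 14
num = z - 10  # -> num = 4
z = num * 7  # -> z = 28

Answer: 28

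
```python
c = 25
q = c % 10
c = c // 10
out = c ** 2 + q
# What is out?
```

Answer: 9

Derivation:
Trace (tracking out):
c = 25  # -> c = 25
q = c % 10  # -> q = 5
c = c // 10  # -> c = 2
out = c ** 2 + q  # -> out = 9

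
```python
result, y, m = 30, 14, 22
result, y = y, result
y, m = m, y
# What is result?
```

Trace (tracking result):
result, y, m = (30, 14, 22)  # -> result = 30, y = 14, m = 22
result, y = (y, result)  # -> result = 14, y = 30
y, m = (m, y)  # -> y = 22, m = 30

Answer: 14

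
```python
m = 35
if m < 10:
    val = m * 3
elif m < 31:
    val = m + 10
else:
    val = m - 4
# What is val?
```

Answer: 31

Derivation:
Trace (tracking val):
m = 35  # -> m = 35
if m < 10:  # condition is False
elif m < 31:  # condition is False
else:
    val = m - 4  # -> val = 31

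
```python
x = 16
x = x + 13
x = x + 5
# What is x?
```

Trace (tracking x):
x = 16  # -> x = 16
x = x + 13  # -> x = 29
x = x + 5  # -> x = 34

Answer: 34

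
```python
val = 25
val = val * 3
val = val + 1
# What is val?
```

Trace (tracking val):
val = 25  # -> val = 25
val = val * 3  # -> val = 75
val = val + 1  # -> val = 76

Answer: 76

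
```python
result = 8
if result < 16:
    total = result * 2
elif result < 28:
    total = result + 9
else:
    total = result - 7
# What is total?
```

Answer: 16

Derivation:
Trace (tracking total):
result = 8  # -> result = 8
if result < 16:  # condition is True
    total = result * 2  # -> total = 16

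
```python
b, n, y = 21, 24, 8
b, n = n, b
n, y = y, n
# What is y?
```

Trace (tracking y):
b, n, y = (21, 24, 8)  # -> b = 21, n = 24, y = 8
b, n = (n, b)  # -> b = 24, n = 21
n, y = (y, n)  # -> n = 8, y = 21

Answer: 21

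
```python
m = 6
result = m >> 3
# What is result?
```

Answer: 0

Derivation:
Trace (tracking result):
m = 6  # -> m = 6
result = m >> 3  # -> result = 0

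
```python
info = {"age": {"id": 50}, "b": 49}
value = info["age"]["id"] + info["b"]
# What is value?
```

Trace (tracking value):
info = {'age': {'id': 50}, 'b': 49}  # -> info = {'age': {'id': 50}, 'b': 49}
value = info['age']['id'] + info['b']  # -> value = 99

Answer: 99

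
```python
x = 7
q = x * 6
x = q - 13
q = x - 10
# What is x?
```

Answer: 29

Derivation:
Trace (tracking x):
x = 7  # -> x = 7
q = x * 6  # -> q = 42
x = q - 13  # -> x = 29
q = x - 10  # -> q = 19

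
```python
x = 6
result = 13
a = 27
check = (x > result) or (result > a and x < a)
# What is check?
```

Answer: False

Derivation:
Trace (tracking check):
x = 6  # -> x = 6
result = 13  # -> result = 13
a = 27  # -> a = 27
check = x > result or (result > a and x < a)  # -> check = False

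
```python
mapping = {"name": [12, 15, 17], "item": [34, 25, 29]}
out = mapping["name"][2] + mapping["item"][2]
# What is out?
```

Answer: 46

Derivation:
Trace (tracking out):
mapping = {'name': [12, 15, 17], 'item': [34, 25, 29]}  # -> mapping = {'name': [12, 15, 17], 'item': [34, 25, 29]}
out = mapping['name'][2] + mapping['item'][2]  # -> out = 46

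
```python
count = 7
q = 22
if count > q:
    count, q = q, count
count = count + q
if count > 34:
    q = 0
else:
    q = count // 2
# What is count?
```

Answer: 29

Derivation:
Trace (tracking count):
count = 7  # -> count = 7
q = 22  # -> q = 22
if count > q:  # condition is False
count = count + q  # -> count = 29
if count > 34:  # condition is False
else:
    q = count // 2  # -> q = 14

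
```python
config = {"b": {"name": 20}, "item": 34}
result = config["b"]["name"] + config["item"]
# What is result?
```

Answer: 54

Derivation:
Trace (tracking result):
config = {'b': {'name': 20}, 'item': 34}  # -> config = {'b': {'name': 20}, 'item': 34}
result = config['b']['name'] + config['item']  # -> result = 54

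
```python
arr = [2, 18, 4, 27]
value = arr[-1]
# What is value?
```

Trace (tracking value):
arr = [2, 18, 4, 27]  # -> arr = [2, 18, 4, 27]
value = arr[-1]  # -> value = 27

Answer: 27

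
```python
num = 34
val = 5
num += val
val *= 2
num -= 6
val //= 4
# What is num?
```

Trace (tracking num):
num = 34  # -> num = 34
val = 5  # -> val = 5
num += val  # -> num = 39
val *= 2  # -> val = 10
num -= 6  # -> num = 33
val //= 4  # -> val = 2

Answer: 33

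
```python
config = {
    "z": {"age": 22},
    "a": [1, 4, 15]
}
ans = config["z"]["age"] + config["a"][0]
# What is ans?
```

Trace (tracking ans):
config = {'z': {'age': 22}, 'a': [1, 4, 15]}  # -> config = {'z': {'age': 22}, 'a': [1, 4, 15]}
ans = config['z']['age'] + config['a'][0]  # -> ans = 23

Answer: 23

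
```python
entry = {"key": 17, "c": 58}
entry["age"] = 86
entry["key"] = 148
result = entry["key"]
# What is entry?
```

Answer: {'key': 148, 'c': 58, 'age': 86}

Derivation:
Trace (tracking entry):
entry = {'key': 17, 'c': 58}  # -> entry = {'key': 17, 'c': 58}
entry['age'] = 86  # -> entry = {'key': 17, 'c': 58, 'age': 86}
entry['key'] = 148  # -> entry = {'key': 148, 'c': 58, 'age': 86}
result = entry['key']  # -> result = 148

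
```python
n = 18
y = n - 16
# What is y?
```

Answer: 2

Derivation:
Trace (tracking y):
n = 18  # -> n = 18
y = n - 16  # -> y = 2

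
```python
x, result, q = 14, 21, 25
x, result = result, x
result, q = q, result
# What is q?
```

Answer: 14

Derivation:
Trace (tracking q):
x, result, q = (14, 21, 25)  # -> x = 14, result = 21, q = 25
x, result = (result, x)  # -> x = 21, result = 14
result, q = (q, result)  # -> result = 25, q = 14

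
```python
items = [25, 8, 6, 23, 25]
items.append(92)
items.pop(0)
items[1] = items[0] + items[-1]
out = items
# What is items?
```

Trace (tracking items):
items = [25, 8, 6, 23, 25]  # -> items = [25, 8, 6, 23, 25]
items.append(92)  # -> items = [25, 8, 6, 23, 25, 92]
items.pop(0)  # -> items = [8, 6, 23, 25, 92]
items[1] = items[0] + items[-1]  # -> items = [8, 100, 23, 25, 92]
out = items  # -> out = [8, 100, 23, 25, 92]

Answer: [8, 100, 23, 25, 92]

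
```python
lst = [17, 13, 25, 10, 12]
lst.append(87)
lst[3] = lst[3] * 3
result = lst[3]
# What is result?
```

Trace (tracking result):
lst = [17, 13, 25, 10, 12]  # -> lst = [17, 13, 25, 10, 12]
lst.append(87)  # -> lst = [17, 13, 25, 10, 12, 87]
lst[3] = lst[3] * 3  # -> lst = [17, 13, 25, 30, 12, 87]
result = lst[3]  # -> result = 30

Answer: 30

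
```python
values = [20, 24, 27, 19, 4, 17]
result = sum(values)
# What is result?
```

Trace (tracking result):
values = [20, 24, 27, 19, 4, 17]  # -> values = [20, 24, 27, 19, 4, 17]
result = sum(values)  # -> result = 111

Answer: 111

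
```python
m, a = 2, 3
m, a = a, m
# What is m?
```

Trace (tracking m):
m, a = (2, 3)  # -> m = 2, a = 3
m, a = (a, m)  # -> m = 3, a = 2

Answer: 3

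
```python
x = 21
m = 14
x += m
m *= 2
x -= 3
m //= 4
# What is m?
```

Answer: 7

Derivation:
Trace (tracking m):
x = 21  # -> x = 21
m = 14  # -> m = 14
x += m  # -> x = 35
m *= 2  # -> m = 28
x -= 3  # -> x = 32
m //= 4  # -> m = 7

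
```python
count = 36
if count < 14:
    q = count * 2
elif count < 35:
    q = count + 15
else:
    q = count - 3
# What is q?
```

Trace (tracking q):
count = 36  # -> count = 36
if count < 14:  # condition is False
elif count < 35:  # condition is False
else:
    q = count - 3  # -> q = 33

Answer: 33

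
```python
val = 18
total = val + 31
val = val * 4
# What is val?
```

Answer: 72

Derivation:
Trace (tracking val):
val = 18  # -> val = 18
total = val + 31  # -> total = 49
val = val * 4  # -> val = 72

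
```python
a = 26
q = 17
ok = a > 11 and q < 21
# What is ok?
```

Trace (tracking ok):
a = 26  # -> a = 26
q = 17  # -> q = 17
ok = a > 11 and q < 21  # -> ok = True

Answer: True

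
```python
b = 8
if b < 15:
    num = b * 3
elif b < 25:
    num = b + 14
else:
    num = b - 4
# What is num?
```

Trace (tracking num):
b = 8  # -> b = 8
if b < 15:  # condition is True
    num = b * 3  # -> num = 24

Answer: 24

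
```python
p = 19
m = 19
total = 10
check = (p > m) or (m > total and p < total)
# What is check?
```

Answer: False

Derivation:
Trace (tracking check):
p = 19  # -> p = 19
m = 19  # -> m = 19
total = 10  # -> total = 10
check = p > m or (m > total and p < total)  # -> check = False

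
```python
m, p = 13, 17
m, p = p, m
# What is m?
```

Answer: 17

Derivation:
Trace (tracking m):
m, p = (13, 17)  # -> m = 13, p = 17
m, p = (p, m)  # -> m = 17, p = 13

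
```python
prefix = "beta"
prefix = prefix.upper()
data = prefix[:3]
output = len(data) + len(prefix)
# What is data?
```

Answer: 'BET'

Derivation:
Trace (tracking data):
prefix = 'beta'  # -> prefix = 'beta'
prefix = prefix.upper()  # -> prefix = 'BETA'
data = prefix[:3]  # -> data = 'BET'
output = len(data) + len(prefix)  # -> output = 7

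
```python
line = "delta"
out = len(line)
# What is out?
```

Trace (tracking out):
line = 'delta'  # -> line = 'delta'
out = len(line)  # -> out = 5

Answer: 5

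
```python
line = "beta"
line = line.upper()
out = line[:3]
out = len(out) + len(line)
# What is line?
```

Answer: 'BETA'

Derivation:
Trace (tracking line):
line = 'beta'  # -> line = 'beta'
line = line.upper()  # -> line = 'BETA'
out = line[:3]  # -> out = 'BET'
out = len(out) + len(line)  # -> out = 7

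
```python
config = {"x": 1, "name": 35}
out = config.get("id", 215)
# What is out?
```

Answer: 215

Derivation:
Trace (tracking out):
config = {'x': 1, 'name': 35}  # -> config = {'x': 1, 'name': 35}
out = config.get('id', 215)  # -> out = 215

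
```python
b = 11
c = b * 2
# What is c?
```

Answer: 22

Derivation:
Trace (tracking c):
b = 11  # -> b = 11
c = b * 2  # -> c = 22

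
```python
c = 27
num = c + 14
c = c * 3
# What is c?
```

Trace (tracking c):
c = 27  # -> c = 27
num = c + 14  # -> num = 41
c = c * 3  # -> c = 81

Answer: 81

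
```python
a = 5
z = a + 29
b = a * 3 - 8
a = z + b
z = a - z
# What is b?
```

Answer: 7

Derivation:
Trace (tracking b):
a = 5  # -> a = 5
z = a + 29  # -> z = 34
b = a * 3 - 8  # -> b = 7
a = z + b  # -> a = 41
z = a - z  # -> z = 7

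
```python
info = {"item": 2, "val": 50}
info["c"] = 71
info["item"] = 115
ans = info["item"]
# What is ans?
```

Trace (tracking ans):
info = {'item': 2, 'val': 50}  # -> info = {'item': 2, 'val': 50}
info['c'] = 71  # -> info = {'item': 2, 'val': 50, 'c': 71}
info['item'] = 115  # -> info = {'item': 115, 'val': 50, 'c': 71}
ans = info['item']  # -> ans = 115

Answer: 115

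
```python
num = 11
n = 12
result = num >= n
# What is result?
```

Trace (tracking result):
num = 11  # -> num = 11
n = 12  # -> n = 12
result = num >= n  # -> result = False

Answer: False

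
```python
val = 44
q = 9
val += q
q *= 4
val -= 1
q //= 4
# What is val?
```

Answer: 52

Derivation:
Trace (tracking val):
val = 44  # -> val = 44
q = 9  # -> q = 9
val += q  # -> val = 53
q *= 4  # -> q = 36
val -= 1  # -> val = 52
q //= 4  # -> q = 9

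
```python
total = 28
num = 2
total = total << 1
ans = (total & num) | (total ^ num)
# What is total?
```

Answer: 56

Derivation:
Trace (tracking total):
total = 28  # -> total = 28
num = 2  # -> num = 2
total = total << 1  # -> total = 56
ans = total & num | total ^ num  # -> ans = 58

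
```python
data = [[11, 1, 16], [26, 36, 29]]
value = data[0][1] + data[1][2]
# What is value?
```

Trace (tracking value):
data = [[11, 1, 16], [26, 36, 29]]  # -> data = [[11, 1, 16], [26, 36, 29]]
value = data[0][1] + data[1][2]  # -> value = 30

Answer: 30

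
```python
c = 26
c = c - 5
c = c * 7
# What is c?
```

Trace (tracking c):
c = 26  # -> c = 26
c = c - 5  # -> c = 21
c = c * 7  # -> c = 147

Answer: 147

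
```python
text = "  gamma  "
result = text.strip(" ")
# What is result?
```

Trace (tracking result):
text = '  gamma  '  # -> text = '  gamma  '
result = text.strip(' ')  # -> result = 'gamma'

Answer: 'gamma'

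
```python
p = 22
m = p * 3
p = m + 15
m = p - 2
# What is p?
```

Answer: 81

Derivation:
Trace (tracking p):
p = 22  # -> p = 22
m = p * 3  # -> m = 66
p = m + 15  # -> p = 81
m = p - 2  # -> m = 79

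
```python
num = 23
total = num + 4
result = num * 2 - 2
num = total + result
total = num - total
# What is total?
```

Trace (tracking total):
num = 23  # -> num = 23
total = num + 4  # -> total = 27
result = num * 2 - 2  # -> result = 44
num = total + result  # -> num = 71
total = num - total  # -> total = 44

Answer: 44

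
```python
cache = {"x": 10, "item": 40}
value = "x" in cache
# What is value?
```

Answer: True

Derivation:
Trace (tracking value):
cache = {'x': 10, 'item': 40}  # -> cache = {'x': 10, 'item': 40}
value = 'x' in cache  # -> value = True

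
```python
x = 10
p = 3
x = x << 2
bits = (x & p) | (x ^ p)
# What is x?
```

Answer: 40

Derivation:
Trace (tracking x):
x = 10  # -> x = 10
p = 3  # -> p = 3
x = x << 2  # -> x = 40
bits = x & p | x ^ p  # -> bits = 43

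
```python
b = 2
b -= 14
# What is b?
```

Trace (tracking b):
b = 2  # -> b = 2
b -= 14  # -> b = -12

Answer: -12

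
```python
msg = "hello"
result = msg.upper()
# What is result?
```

Trace (tracking result):
msg = 'hello'  # -> msg = 'hello'
result = msg.upper()  # -> result = 'HELLO'

Answer: 'HELLO'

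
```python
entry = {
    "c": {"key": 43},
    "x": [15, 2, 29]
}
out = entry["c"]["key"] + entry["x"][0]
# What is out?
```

Answer: 58

Derivation:
Trace (tracking out):
entry = {'c': {'key': 43}, 'x': [15, 2, 29]}  # -> entry = {'c': {'key': 43}, 'x': [15, 2, 29]}
out = entry['c']['key'] + entry['x'][0]  # -> out = 58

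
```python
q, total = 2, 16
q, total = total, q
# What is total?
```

Trace (tracking total):
q, total = (2, 16)  # -> q = 2, total = 16
q, total = (total, q)  # -> q = 16, total = 2

Answer: 2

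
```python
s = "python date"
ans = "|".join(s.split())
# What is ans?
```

Trace (tracking ans):
s = 'python date'  # -> s = 'python date'
ans = '|'.join(s.split())  # -> ans = 'python|date'

Answer: 'python|date'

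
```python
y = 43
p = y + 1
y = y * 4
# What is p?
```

Answer: 44

Derivation:
Trace (tracking p):
y = 43  # -> y = 43
p = y + 1  # -> p = 44
y = y * 4  # -> y = 172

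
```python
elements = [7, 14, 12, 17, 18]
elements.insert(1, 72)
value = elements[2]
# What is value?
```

Answer: 14

Derivation:
Trace (tracking value):
elements = [7, 14, 12, 17, 18]  # -> elements = [7, 14, 12, 17, 18]
elements.insert(1, 72)  # -> elements = [7, 72, 14, 12, 17, 18]
value = elements[2]  # -> value = 14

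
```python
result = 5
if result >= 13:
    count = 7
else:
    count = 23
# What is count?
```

Answer: 23

Derivation:
Trace (tracking count):
result = 5  # -> result = 5
if result >= 13:  # condition is False
else:
    count = 23  # -> count = 23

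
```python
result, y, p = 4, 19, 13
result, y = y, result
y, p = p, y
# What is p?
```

Answer: 4

Derivation:
Trace (tracking p):
result, y, p = (4, 19, 13)  # -> result = 4, y = 19, p = 13
result, y = (y, result)  # -> result = 19, y = 4
y, p = (p, y)  # -> y = 13, p = 4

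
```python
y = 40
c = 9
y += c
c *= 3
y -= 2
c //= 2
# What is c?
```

Trace (tracking c):
y = 40  # -> y = 40
c = 9  # -> c = 9
y += c  # -> y = 49
c *= 3  # -> c = 27
y -= 2  # -> y = 47
c //= 2  # -> c = 13

Answer: 13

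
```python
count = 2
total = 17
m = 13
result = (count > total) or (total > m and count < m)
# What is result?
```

Trace (tracking result):
count = 2  # -> count = 2
total = 17  # -> total = 17
m = 13  # -> m = 13
result = count > total or (total > m and count < m)  # -> result = True

Answer: True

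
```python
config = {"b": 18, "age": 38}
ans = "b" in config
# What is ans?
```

Answer: True

Derivation:
Trace (tracking ans):
config = {'b': 18, 'age': 38}  # -> config = {'b': 18, 'age': 38}
ans = 'b' in config  # -> ans = True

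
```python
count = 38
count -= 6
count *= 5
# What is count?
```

Trace (tracking count):
count = 38  # -> count = 38
count -= 6  # -> count = 32
count *= 5  # -> count = 160

Answer: 160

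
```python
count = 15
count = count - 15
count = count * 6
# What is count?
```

Answer: 0

Derivation:
Trace (tracking count):
count = 15  # -> count = 15
count = count - 15  # -> count = 0
count = count * 6  # -> count = 0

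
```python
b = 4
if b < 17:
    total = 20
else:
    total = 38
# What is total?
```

Answer: 20

Derivation:
Trace (tracking total):
b = 4  # -> b = 4
if b < 17:  # condition is True
    total = 20  # -> total = 20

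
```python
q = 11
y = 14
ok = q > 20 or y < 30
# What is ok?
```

Answer: True

Derivation:
Trace (tracking ok):
q = 11  # -> q = 11
y = 14  # -> y = 14
ok = q > 20 or y < 30  # -> ok = True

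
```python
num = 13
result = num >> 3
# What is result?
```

Trace (tracking result):
num = 13  # -> num = 13
result = num >> 3  # -> result = 1

Answer: 1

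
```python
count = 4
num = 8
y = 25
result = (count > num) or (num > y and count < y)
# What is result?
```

Answer: False

Derivation:
Trace (tracking result):
count = 4  # -> count = 4
num = 8  # -> num = 8
y = 25  # -> y = 25
result = count > num or (num > y and count < y)  # -> result = False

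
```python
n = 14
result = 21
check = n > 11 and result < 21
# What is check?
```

Answer: False

Derivation:
Trace (tracking check):
n = 14  # -> n = 14
result = 21  # -> result = 21
check = n > 11 and result < 21  # -> check = False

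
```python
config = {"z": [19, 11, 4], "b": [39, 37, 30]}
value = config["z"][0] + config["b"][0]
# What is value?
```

Answer: 58

Derivation:
Trace (tracking value):
config = {'z': [19, 11, 4], 'b': [39, 37, 30]}  # -> config = {'z': [19, 11, 4], 'b': [39, 37, 30]}
value = config['z'][0] + config['b'][0]  # -> value = 58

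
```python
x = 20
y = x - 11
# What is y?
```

Answer: 9

Derivation:
Trace (tracking y):
x = 20  # -> x = 20
y = x - 11  # -> y = 9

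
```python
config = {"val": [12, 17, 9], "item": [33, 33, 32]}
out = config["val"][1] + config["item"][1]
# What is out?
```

Trace (tracking out):
config = {'val': [12, 17, 9], 'item': [33, 33, 32]}  # -> config = {'val': [12, 17, 9], 'item': [33, 33, 32]}
out = config['val'][1] + config['item'][1]  # -> out = 50

Answer: 50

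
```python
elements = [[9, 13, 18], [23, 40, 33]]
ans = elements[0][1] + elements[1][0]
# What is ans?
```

Answer: 36

Derivation:
Trace (tracking ans):
elements = [[9, 13, 18], [23, 40, 33]]  # -> elements = [[9, 13, 18], [23, 40, 33]]
ans = elements[0][1] + elements[1][0]  # -> ans = 36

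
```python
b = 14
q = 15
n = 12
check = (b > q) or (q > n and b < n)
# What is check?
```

Trace (tracking check):
b = 14  # -> b = 14
q = 15  # -> q = 15
n = 12  # -> n = 12
check = b > q or (q > n and b < n)  # -> check = False

Answer: False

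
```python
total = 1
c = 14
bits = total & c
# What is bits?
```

Answer: 0

Derivation:
Trace (tracking bits):
total = 1  # -> total = 1
c = 14  # -> c = 14
bits = total & c  # -> bits = 0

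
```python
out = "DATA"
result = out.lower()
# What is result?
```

Trace (tracking result):
out = 'DATA'  # -> out = 'DATA'
result = out.lower()  # -> result = 'data'

Answer: 'data'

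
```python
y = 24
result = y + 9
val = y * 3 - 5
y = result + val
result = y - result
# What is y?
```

Answer: 100

Derivation:
Trace (tracking y):
y = 24  # -> y = 24
result = y + 9  # -> result = 33
val = y * 3 - 5  # -> val = 67
y = result + val  # -> y = 100
result = y - result  # -> result = 67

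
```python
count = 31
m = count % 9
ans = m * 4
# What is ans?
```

Trace (tracking ans):
count = 31  # -> count = 31
m = count % 9  # -> m = 4
ans = m * 4  # -> ans = 16

Answer: 16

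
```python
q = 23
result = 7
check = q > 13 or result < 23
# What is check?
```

Answer: True

Derivation:
Trace (tracking check):
q = 23  # -> q = 23
result = 7  # -> result = 7
check = q > 13 or result < 23  # -> check = True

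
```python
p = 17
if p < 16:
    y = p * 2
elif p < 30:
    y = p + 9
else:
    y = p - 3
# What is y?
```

Trace (tracking y):
p = 17  # -> p = 17
if p < 16:  # condition is False
elif p < 30:  # condition is True
    y = p + 9  # -> y = 26

Answer: 26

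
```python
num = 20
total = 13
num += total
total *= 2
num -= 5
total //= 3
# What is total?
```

Trace (tracking total):
num = 20  # -> num = 20
total = 13  # -> total = 13
num += total  # -> num = 33
total *= 2  # -> total = 26
num -= 5  # -> num = 28
total //= 3  # -> total = 8

Answer: 8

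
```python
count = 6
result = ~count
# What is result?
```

Trace (tracking result):
count = 6  # -> count = 6
result = ~count  # -> result = -7

Answer: -7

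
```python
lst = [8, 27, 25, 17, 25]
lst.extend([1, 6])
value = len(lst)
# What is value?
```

Trace (tracking value):
lst = [8, 27, 25, 17, 25]  # -> lst = [8, 27, 25, 17, 25]
lst.extend([1, 6])  # -> lst = [8, 27, 25, 17, 25, 1, 6]
value = len(lst)  # -> value = 7

Answer: 7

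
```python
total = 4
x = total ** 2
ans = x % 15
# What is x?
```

Trace (tracking x):
total = 4  # -> total = 4
x = total ** 2  # -> x = 16
ans = x % 15  # -> ans = 1

Answer: 16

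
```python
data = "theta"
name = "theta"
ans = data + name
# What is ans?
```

Trace (tracking ans):
data = 'theta'  # -> data = 'theta'
name = 'theta'  # -> name = 'theta'
ans = data + name  # -> ans = 'thetatheta'

Answer: 'thetatheta'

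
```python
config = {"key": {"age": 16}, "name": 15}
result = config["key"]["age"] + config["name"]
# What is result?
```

Answer: 31

Derivation:
Trace (tracking result):
config = {'key': {'age': 16}, 'name': 15}  # -> config = {'key': {'age': 16}, 'name': 15}
result = config['key']['age'] + config['name']  # -> result = 31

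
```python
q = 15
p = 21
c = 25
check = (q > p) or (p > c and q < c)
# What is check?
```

Answer: False

Derivation:
Trace (tracking check):
q = 15  # -> q = 15
p = 21  # -> p = 21
c = 25  # -> c = 25
check = q > p or (p > c and q < c)  # -> check = False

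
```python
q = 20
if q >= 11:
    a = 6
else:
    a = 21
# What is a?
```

Trace (tracking a):
q = 20  # -> q = 20
if q >= 11:  # condition is True
    a = 6  # -> a = 6

Answer: 6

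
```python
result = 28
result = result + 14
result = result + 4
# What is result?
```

Trace (tracking result):
result = 28  # -> result = 28
result = result + 14  # -> result = 42
result = result + 4  # -> result = 46

Answer: 46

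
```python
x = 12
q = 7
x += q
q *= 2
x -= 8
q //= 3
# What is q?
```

Trace (tracking q):
x = 12  # -> x = 12
q = 7  # -> q = 7
x += q  # -> x = 19
q *= 2  # -> q = 14
x -= 8  # -> x = 11
q //= 3  # -> q = 4

Answer: 4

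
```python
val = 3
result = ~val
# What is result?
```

Trace (tracking result):
val = 3  # -> val = 3
result = ~val  # -> result = -4

Answer: -4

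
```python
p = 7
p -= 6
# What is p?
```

Answer: 1

Derivation:
Trace (tracking p):
p = 7  # -> p = 7
p -= 6  # -> p = 1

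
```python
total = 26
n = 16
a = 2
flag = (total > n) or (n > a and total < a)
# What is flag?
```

Answer: True

Derivation:
Trace (tracking flag):
total = 26  # -> total = 26
n = 16  # -> n = 16
a = 2  # -> a = 2
flag = total > n or (n > a and total < a)  # -> flag = True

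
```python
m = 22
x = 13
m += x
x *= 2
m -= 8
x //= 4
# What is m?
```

Trace (tracking m):
m = 22  # -> m = 22
x = 13  # -> x = 13
m += x  # -> m = 35
x *= 2  # -> x = 26
m -= 8  # -> m = 27
x //= 4  # -> x = 6

Answer: 27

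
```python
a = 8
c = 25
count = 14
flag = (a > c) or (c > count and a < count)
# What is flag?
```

Answer: True

Derivation:
Trace (tracking flag):
a = 8  # -> a = 8
c = 25  # -> c = 25
count = 14  # -> count = 14
flag = a > c or (c > count and a < count)  # -> flag = True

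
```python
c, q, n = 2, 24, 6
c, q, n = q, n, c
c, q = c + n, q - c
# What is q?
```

Trace (tracking q):
c, q, n = (2, 24, 6)  # -> c = 2, q = 24, n = 6
c, q, n = (q, n, c)  # -> c = 24, q = 6, n = 2
c, q = (c + n, q - c)  # -> c = 26, q = -18

Answer: -18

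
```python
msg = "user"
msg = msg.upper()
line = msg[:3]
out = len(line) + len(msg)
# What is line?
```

Answer: 'USE'

Derivation:
Trace (tracking line):
msg = 'user'  # -> msg = 'user'
msg = msg.upper()  # -> msg = 'USER'
line = msg[:3]  # -> line = 'USE'
out = len(line) + len(msg)  # -> out = 7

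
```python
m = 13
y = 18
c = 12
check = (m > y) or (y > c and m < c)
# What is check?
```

Trace (tracking check):
m = 13  # -> m = 13
y = 18  # -> y = 18
c = 12  # -> c = 12
check = m > y or (y > c and m < c)  # -> check = False

Answer: False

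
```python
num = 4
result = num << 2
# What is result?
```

Trace (tracking result):
num = 4  # -> num = 4
result = num << 2  # -> result = 16

Answer: 16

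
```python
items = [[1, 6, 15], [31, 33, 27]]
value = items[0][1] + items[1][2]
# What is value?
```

Trace (tracking value):
items = [[1, 6, 15], [31, 33, 27]]  # -> items = [[1, 6, 15], [31, 33, 27]]
value = items[0][1] + items[1][2]  # -> value = 33

Answer: 33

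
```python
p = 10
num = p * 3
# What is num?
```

Answer: 30

Derivation:
Trace (tracking num):
p = 10  # -> p = 10
num = p * 3  # -> num = 30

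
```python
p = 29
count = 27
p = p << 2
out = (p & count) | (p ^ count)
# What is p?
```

Trace (tracking p):
p = 29  # -> p = 29
count = 27  # -> count = 27
p = p << 2  # -> p = 116
out = p & count | p ^ count  # -> out = 127

Answer: 116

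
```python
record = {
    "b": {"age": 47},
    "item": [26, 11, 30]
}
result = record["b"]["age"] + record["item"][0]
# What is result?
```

Answer: 73

Derivation:
Trace (tracking result):
record = {'b': {'age': 47}, 'item': [26, 11, 30]}  # -> record = {'b': {'age': 47}, 'item': [26, 11, 30]}
result = record['b']['age'] + record['item'][0]  # -> result = 73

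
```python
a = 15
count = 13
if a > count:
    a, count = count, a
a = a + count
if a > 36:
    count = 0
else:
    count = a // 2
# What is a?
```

Answer: 28

Derivation:
Trace (tracking a):
a = 15  # -> a = 15
count = 13  # -> count = 13
if a > count:  # condition is True
    a, count = (count, a)  # -> a = 13, count = 15
a = a + count  # -> a = 28
if a > 36:  # condition is False
else:
    count = a // 2  # -> count = 14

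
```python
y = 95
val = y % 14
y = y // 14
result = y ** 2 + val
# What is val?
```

Answer: 11

Derivation:
Trace (tracking val):
y = 95  # -> y = 95
val = y % 14  # -> val = 11
y = y // 14  # -> y = 6
result = y ** 2 + val  # -> result = 47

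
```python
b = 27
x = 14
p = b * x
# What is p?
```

Trace (tracking p):
b = 27  # -> b = 27
x = 14  # -> x = 14
p = b * x  # -> p = 378

Answer: 378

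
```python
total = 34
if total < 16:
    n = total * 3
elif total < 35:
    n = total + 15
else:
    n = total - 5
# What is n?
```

Trace (tracking n):
total = 34  # -> total = 34
if total < 16:  # condition is False
elif total < 35:  # condition is True
    n = total + 15  # -> n = 49

Answer: 49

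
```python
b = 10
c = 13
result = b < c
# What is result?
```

Trace (tracking result):
b = 10  # -> b = 10
c = 13  # -> c = 13
result = b < c  # -> result = True

Answer: True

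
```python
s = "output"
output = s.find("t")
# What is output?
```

Trace (tracking output):
s = 'output'  # -> s = 'output'
output = s.find('t')  # -> output = 2

Answer: 2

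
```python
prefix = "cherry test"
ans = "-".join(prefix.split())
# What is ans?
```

Answer: 'cherry-test'

Derivation:
Trace (tracking ans):
prefix = 'cherry test'  # -> prefix = 'cherry test'
ans = '-'.join(prefix.split())  # -> ans = 'cherry-test'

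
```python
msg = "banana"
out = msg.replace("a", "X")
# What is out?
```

Trace (tracking out):
msg = 'banana'  # -> msg = 'banana'
out = msg.replace('a', 'X')  # -> out = 'bXnXnX'

Answer: 'bXnXnX'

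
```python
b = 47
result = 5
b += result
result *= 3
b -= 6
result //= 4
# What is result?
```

Trace (tracking result):
b = 47  # -> b = 47
result = 5  # -> result = 5
b += result  # -> b = 52
result *= 3  # -> result = 15
b -= 6  # -> b = 46
result //= 4  # -> result = 3

Answer: 3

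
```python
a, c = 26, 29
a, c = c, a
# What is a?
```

Trace (tracking a):
a, c = (26, 29)  # -> a = 26, c = 29
a, c = (c, a)  # -> a = 29, c = 26

Answer: 29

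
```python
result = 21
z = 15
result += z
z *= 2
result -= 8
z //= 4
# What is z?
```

Trace (tracking z):
result = 21  # -> result = 21
z = 15  # -> z = 15
result += z  # -> result = 36
z *= 2  # -> z = 30
result -= 8  # -> result = 28
z //= 4  # -> z = 7

Answer: 7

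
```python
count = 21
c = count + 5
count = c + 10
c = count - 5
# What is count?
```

Trace (tracking count):
count = 21  # -> count = 21
c = count + 5  # -> c = 26
count = c + 10  # -> count = 36
c = count - 5  # -> c = 31

Answer: 36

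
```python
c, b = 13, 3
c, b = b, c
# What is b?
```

Trace (tracking b):
c, b = (13, 3)  # -> c = 13, b = 3
c, b = (b, c)  # -> c = 3, b = 13

Answer: 13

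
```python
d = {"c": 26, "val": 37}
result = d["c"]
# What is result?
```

Trace (tracking result):
d = {'c': 26, 'val': 37}  # -> d = {'c': 26, 'val': 37}
result = d['c']  # -> result = 26

Answer: 26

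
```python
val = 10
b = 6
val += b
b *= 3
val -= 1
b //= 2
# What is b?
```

Answer: 9

Derivation:
Trace (tracking b):
val = 10  # -> val = 10
b = 6  # -> b = 6
val += b  # -> val = 16
b *= 3  # -> b = 18
val -= 1  # -> val = 15
b //= 2  # -> b = 9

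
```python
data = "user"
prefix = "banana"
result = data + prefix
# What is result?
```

Answer: 'userbanana'

Derivation:
Trace (tracking result):
data = 'user'  # -> data = 'user'
prefix = 'banana'  # -> prefix = 'banana'
result = data + prefix  # -> result = 'userbanana'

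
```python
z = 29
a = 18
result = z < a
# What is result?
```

Answer: False

Derivation:
Trace (tracking result):
z = 29  # -> z = 29
a = 18  # -> a = 18
result = z < a  # -> result = False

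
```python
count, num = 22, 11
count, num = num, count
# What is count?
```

Trace (tracking count):
count, num = (22, 11)  # -> count = 22, num = 11
count, num = (num, count)  # -> count = 11, num = 22

Answer: 11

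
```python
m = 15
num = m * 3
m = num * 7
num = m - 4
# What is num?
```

Answer: 311

Derivation:
Trace (tracking num):
m = 15  # -> m = 15
num = m * 3  # -> num = 45
m = num * 7  # -> m = 315
num = m - 4  # -> num = 311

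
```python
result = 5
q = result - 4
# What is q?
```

Trace (tracking q):
result = 5  # -> result = 5
q = result - 4  # -> q = 1

Answer: 1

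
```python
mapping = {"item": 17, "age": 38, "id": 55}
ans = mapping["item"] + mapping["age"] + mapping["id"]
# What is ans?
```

Answer: 110

Derivation:
Trace (tracking ans):
mapping = {'item': 17, 'age': 38, 'id': 55}  # -> mapping = {'item': 17, 'age': 38, 'id': 55}
ans = mapping['item'] + mapping['age'] + mapping['id']  # -> ans = 110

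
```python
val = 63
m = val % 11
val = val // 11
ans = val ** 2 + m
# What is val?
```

Trace (tracking val):
val = 63  # -> val = 63
m = val % 11  # -> m = 8
val = val // 11  # -> val = 5
ans = val ** 2 + m  # -> ans = 33

Answer: 5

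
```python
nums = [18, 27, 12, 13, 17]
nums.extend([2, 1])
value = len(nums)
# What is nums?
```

Answer: [18, 27, 12, 13, 17, 2, 1]

Derivation:
Trace (tracking nums):
nums = [18, 27, 12, 13, 17]  # -> nums = [18, 27, 12, 13, 17]
nums.extend([2, 1])  # -> nums = [18, 27, 12, 13, 17, 2, 1]
value = len(nums)  # -> value = 7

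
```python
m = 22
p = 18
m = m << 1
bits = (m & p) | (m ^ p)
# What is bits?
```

Answer: 62

Derivation:
Trace (tracking bits):
m = 22  # -> m = 22
p = 18  # -> p = 18
m = m << 1  # -> m = 44
bits = m & p | m ^ p  # -> bits = 62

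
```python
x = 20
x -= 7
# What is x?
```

Answer: 13

Derivation:
Trace (tracking x):
x = 20  # -> x = 20
x -= 7  # -> x = 13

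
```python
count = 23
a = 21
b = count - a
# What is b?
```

Trace (tracking b):
count = 23  # -> count = 23
a = 21  # -> a = 21
b = count - a  # -> b = 2

Answer: 2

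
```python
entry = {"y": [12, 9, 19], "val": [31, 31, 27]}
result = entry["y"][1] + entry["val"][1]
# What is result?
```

Answer: 40

Derivation:
Trace (tracking result):
entry = {'y': [12, 9, 19], 'val': [31, 31, 27]}  # -> entry = {'y': [12, 9, 19], 'val': [31, 31, 27]}
result = entry['y'][1] + entry['val'][1]  # -> result = 40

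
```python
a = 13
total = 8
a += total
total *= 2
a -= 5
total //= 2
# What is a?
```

Trace (tracking a):
a = 13  # -> a = 13
total = 8  # -> total = 8
a += total  # -> a = 21
total *= 2  # -> total = 16
a -= 5  # -> a = 16
total //= 2  # -> total = 8

Answer: 16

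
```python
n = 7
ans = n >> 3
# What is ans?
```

Trace (tracking ans):
n = 7  # -> n = 7
ans = n >> 3  # -> ans = 0

Answer: 0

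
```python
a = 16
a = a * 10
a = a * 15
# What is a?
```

Answer: 2400

Derivation:
Trace (tracking a):
a = 16  # -> a = 16
a = a * 10  # -> a = 160
a = a * 15  # -> a = 2400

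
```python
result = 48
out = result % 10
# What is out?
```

Answer: 8

Derivation:
Trace (tracking out):
result = 48  # -> result = 48
out = result % 10  # -> out = 8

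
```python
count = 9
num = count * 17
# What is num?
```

Answer: 153

Derivation:
Trace (tracking num):
count = 9  # -> count = 9
num = count * 17  # -> num = 153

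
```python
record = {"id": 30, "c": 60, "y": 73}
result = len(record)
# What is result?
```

Answer: 3

Derivation:
Trace (tracking result):
record = {'id': 30, 'c': 60, 'y': 73}  # -> record = {'id': 30, 'c': 60, 'y': 73}
result = len(record)  # -> result = 3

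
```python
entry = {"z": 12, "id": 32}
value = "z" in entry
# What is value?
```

Trace (tracking value):
entry = {'z': 12, 'id': 32}  # -> entry = {'z': 12, 'id': 32}
value = 'z' in entry  # -> value = True

Answer: True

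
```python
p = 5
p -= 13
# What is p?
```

Trace (tracking p):
p = 5  # -> p = 5
p -= 13  # -> p = -8

Answer: -8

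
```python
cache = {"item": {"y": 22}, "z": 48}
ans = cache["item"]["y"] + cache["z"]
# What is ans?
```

Trace (tracking ans):
cache = {'item': {'y': 22}, 'z': 48}  # -> cache = {'item': {'y': 22}, 'z': 48}
ans = cache['item']['y'] + cache['z']  # -> ans = 70

Answer: 70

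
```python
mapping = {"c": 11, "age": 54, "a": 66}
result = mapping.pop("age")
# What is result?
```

Answer: 54

Derivation:
Trace (tracking result):
mapping = {'c': 11, 'age': 54, 'a': 66}  # -> mapping = {'c': 11, 'age': 54, 'a': 66}
result = mapping.pop('age')  # -> result = 54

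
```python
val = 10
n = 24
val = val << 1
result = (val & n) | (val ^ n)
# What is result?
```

Answer: 28

Derivation:
Trace (tracking result):
val = 10  # -> val = 10
n = 24  # -> n = 24
val = val << 1  # -> val = 20
result = val & n | val ^ n  # -> result = 28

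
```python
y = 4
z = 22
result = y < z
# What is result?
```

Trace (tracking result):
y = 4  # -> y = 4
z = 22  # -> z = 22
result = y < z  # -> result = True

Answer: True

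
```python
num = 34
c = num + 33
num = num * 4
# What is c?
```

Answer: 67

Derivation:
Trace (tracking c):
num = 34  # -> num = 34
c = num + 33  # -> c = 67
num = num * 4  # -> num = 136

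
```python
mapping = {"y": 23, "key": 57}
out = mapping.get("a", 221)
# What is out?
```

Answer: 221

Derivation:
Trace (tracking out):
mapping = {'y': 23, 'key': 57}  # -> mapping = {'y': 23, 'key': 57}
out = mapping.get('a', 221)  # -> out = 221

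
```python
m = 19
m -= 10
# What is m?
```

Answer: 9

Derivation:
Trace (tracking m):
m = 19  # -> m = 19
m -= 10  # -> m = 9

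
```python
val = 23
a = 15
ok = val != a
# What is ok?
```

Answer: True

Derivation:
Trace (tracking ok):
val = 23  # -> val = 23
a = 15  # -> a = 15
ok = val != a  # -> ok = True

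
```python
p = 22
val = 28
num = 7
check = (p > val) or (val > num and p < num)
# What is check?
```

Answer: False

Derivation:
Trace (tracking check):
p = 22  # -> p = 22
val = 28  # -> val = 28
num = 7  # -> num = 7
check = p > val or (val > num and p < num)  # -> check = False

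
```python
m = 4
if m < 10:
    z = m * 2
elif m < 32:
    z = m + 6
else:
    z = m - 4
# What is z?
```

Answer: 8

Derivation:
Trace (tracking z):
m = 4  # -> m = 4
if m < 10:  # condition is True
    z = m * 2  # -> z = 8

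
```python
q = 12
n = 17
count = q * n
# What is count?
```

Trace (tracking count):
q = 12  # -> q = 12
n = 17  # -> n = 17
count = q * n  # -> count = 204

Answer: 204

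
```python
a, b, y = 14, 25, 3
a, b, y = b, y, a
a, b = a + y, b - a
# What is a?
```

Trace (tracking a):
a, b, y = (14, 25, 3)  # -> a = 14, b = 25, y = 3
a, b, y = (b, y, a)  # -> a = 25, b = 3, y = 14
a, b = (a + y, b - a)  # -> a = 39, b = -22

Answer: 39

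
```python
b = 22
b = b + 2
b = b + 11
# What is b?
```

Trace (tracking b):
b = 22  # -> b = 22
b = b + 2  # -> b = 24
b = b + 11  # -> b = 35

Answer: 35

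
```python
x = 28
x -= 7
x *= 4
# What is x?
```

Trace (tracking x):
x = 28  # -> x = 28
x -= 7  # -> x = 21
x *= 4  # -> x = 84

Answer: 84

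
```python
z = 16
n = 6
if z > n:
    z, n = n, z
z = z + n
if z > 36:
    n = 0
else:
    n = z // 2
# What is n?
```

Answer: 11

Derivation:
Trace (tracking n):
z = 16  # -> z = 16
n = 6  # -> n = 6
if z > n:  # condition is True
    z, n = (n, z)  # -> z = 6, n = 16
z = z + n  # -> z = 22
if z > 36:  # condition is False
else:
    n = z // 2  # -> n = 11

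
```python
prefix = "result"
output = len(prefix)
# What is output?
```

Answer: 6

Derivation:
Trace (tracking output):
prefix = 'result'  # -> prefix = 'result'
output = len(prefix)  # -> output = 6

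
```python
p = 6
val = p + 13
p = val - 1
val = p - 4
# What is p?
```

Trace (tracking p):
p = 6  # -> p = 6
val = p + 13  # -> val = 19
p = val - 1  # -> p = 18
val = p - 4  # -> val = 14

Answer: 18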